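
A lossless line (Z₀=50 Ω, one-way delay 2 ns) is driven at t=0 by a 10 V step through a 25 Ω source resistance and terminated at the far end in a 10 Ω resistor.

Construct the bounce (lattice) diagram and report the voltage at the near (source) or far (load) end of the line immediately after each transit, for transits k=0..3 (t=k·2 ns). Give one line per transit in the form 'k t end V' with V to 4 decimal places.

Γ_L=-0.666667, Γ_S=-0.333333; launch V₁=10·50/75=6.666667
k=0 src: V=6.6667
k=1 load: inc=6.666667, refl=6.666667·-0.666667=-4.4444; V=0.000000+6.666667+-4.444444=2.2222
k=2 src: inc=-4.444444, refl=-4.444444·-0.333333=1.4815; V=6.666667+-4.444444+1.481481=3.7037
k=3 load: inc=1.481481, refl=1.481481·-0.666667=-0.9877; V=2.222222+1.481481+-0.987654=2.7160

0 0 source 6.6667
1 2 load 2.2222
2 4 source 3.7037
3 6 load 2.7160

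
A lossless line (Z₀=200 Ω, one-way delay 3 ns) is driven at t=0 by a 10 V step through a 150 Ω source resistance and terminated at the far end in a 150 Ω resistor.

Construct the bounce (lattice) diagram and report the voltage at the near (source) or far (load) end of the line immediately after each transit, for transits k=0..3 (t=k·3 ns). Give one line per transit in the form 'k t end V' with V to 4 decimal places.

0 0 source 5.7143
1 3 load 4.8980
2 6 source 5.0146
3 9 load 4.9979

Γ_L=-0.142857, Γ_S=-0.142857; launch V₁=10·200/350=5.714286
k=0 src: V=5.7143
k=1 load: inc=5.714286, refl=5.714286·-0.142857=-0.8163; V=0.000000+5.714286+-0.816327=4.8980
k=2 src: inc=-0.816327, refl=-0.816327·-0.142857=0.1166; V=5.714286+-0.816327+0.116618=5.0146
k=3 load: inc=0.116618, refl=0.116618·-0.142857=-0.0167; V=4.897959+0.116618+-0.016660=4.9979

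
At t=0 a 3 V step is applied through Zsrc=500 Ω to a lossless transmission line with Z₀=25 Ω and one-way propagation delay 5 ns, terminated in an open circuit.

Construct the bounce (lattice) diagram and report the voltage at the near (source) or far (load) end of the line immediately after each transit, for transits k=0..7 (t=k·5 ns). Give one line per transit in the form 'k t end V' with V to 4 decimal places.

0 0 source 0.1429
1 5 load 0.2857
2 10 source 0.4150
3 15 load 0.5442
4 20 source 0.6612
5 25 load 0.7781
6 30 source 0.8839
7 35 load 0.9897

Γ_L=1.000000, Γ_S=0.904762; launch V₁=3·25/525=0.142857
k=0 src: V=0.1429
k=1 load: inc=0.142857, refl=0.142857·1.000000=0.1429; V=0.000000+0.142857+0.142857=0.2857
k=2 src: inc=0.142857, refl=0.142857·0.904762=0.1293; V=0.142857+0.142857+0.129252=0.4150
k=3 load: inc=0.129252, refl=0.129252·1.000000=0.1293; V=0.285714+0.129252+0.129252=0.5442
k=4 src: inc=0.129252, refl=0.129252·0.904762=0.1169; V=0.414966+0.129252+0.116942=0.6612
k=5 load: inc=0.116942, refl=0.116942·1.000000=0.1169; V=0.544218+0.116942+0.116942=0.7781
k=6 src: inc=0.116942, refl=0.116942·0.904762=0.1058; V=0.661160+0.116942+0.105805=0.8839
k=7 load: inc=0.105805, refl=0.105805·1.000000=0.1058; V=0.778102+0.105805+0.105805=0.9897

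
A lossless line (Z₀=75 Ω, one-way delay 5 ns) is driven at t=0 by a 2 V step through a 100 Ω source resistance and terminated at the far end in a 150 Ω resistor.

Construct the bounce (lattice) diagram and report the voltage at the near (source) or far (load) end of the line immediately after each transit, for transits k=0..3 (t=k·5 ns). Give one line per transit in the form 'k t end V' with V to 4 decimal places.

Γ_L=0.333333, Γ_S=0.142857; launch V₁=2·75/175=0.857143
k=0 src: V=0.8571
k=1 load: inc=0.857143, refl=0.857143·0.333333=0.2857; V=0.000000+0.857143+0.285714=1.1429
k=2 src: inc=0.285714, refl=0.285714·0.142857=0.0408; V=0.857143+0.285714+0.040816=1.1837
k=3 load: inc=0.040816, refl=0.040816·0.333333=0.0136; V=1.142857+0.040816+0.013605=1.1973

0 0 source 0.8571
1 5 load 1.1429
2 10 source 1.1837
3 15 load 1.1973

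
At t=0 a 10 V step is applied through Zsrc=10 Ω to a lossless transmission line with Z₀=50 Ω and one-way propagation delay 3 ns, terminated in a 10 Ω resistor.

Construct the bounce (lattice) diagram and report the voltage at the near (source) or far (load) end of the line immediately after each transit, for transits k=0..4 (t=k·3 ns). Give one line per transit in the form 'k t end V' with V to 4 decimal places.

0 0 source 8.3333
1 3 load 2.7778
2 6 source 6.4815
3 9 load 4.0123
4 12 source 5.6584

Γ_L=-0.666667, Γ_S=-0.666667; launch V₁=10·50/60=8.333333
k=0 src: V=8.3333
k=1 load: inc=8.333333, refl=8.333333·-0.666667=-5.5556; V=0.000000+8.333333+-5.555556=2.7778
k=2 src: inc=-5.555556, refl=-5.555556·-0.666667=3.7037; V=8.333333+-5.555556+3.703704=6.4815
k=3 load: inc=3.703704, refl=3.703704·-0.666667=-2.4691; V=2.777778+3.703704+-2.469136=4.0123
k=4 src: inc=-2.469136, refl=-2.469136·-0.666667=1.6461; V=6.481481+-2.469136+1.646091=5.6584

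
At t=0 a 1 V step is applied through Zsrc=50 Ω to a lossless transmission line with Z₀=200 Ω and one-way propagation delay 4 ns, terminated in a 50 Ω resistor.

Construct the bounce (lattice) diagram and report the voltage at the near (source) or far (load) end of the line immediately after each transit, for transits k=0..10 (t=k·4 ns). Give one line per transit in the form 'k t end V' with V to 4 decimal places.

Γ_L=-0.600000, Γ_S=-0.600000; launch V₁=1·200/250=0.800000
k=0 src: V=0.8000
k=1 load: inc=0.800000, refl=0.800000·-0.600000=-0.4800; V=0.000000+0.800000+-0.480000=0.3200
k=2 src: inc=-0.480000, refl=-0.480000·-0.600000=0.2880; V=0.800000+-0.480000+0.288000=0.6080
k=3 load: inc=0.288000, refl=0.288000·-0.600000=-0.1728; V=0.320000+0.288000+-0.172800=0.4352
k=4 src: inc=-0.172800, refl=-0.172800·-0.600000=0.1037; V=0.608000+-0.172800+0.103680=0.5389
k=5 load: inc=0.103680, refl=0.103680·-0.600000=-0.0622; V=0.435200+0.103680+-0.062208=0.4767
k=6 src: inc=-0.062208, refl=-0.062208·-0.600000=0.0373; V=0.538880+-0.062208+0.037325=0.5140
k=7 load: inc=0.037325, refl=0.037325·-0.600000=-0.0224; V=0.476672+0.037325+-0.022395=0.4916
k=8 src: inc=-0.022395, refl=-0.022395·-0.600000=0.0134; V=0.513997+-0.022395+0.013437=0.5050
k=9 load: inc=0.013437, refl=0.013437·-0.600000=-0.0081; V=0.491602+0.013437+-0.008062=0.4970
k=10 src: inc=-0.008062, refl=-0.008062·-0.600000=0.0048; V=0.505039+-0.008062+0.004837=0.5018

0 0 source 0.8000
1 4 load 0.3200
2 8 source 0.6080
3 12 load 0.4352
4 16 source 0.5389
5 20 load 0.4767
6 24 source 0.5140
7 28 load 0.4916
8 32 source 0.5050
9 36 load 0.4970
10 40 source 0.5018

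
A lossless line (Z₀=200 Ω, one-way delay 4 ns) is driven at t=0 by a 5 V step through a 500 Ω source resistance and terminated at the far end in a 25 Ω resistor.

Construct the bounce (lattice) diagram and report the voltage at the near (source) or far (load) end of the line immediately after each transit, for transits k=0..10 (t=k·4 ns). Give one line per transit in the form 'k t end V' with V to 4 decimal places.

Γ_L=-0.777778, Γ_S=0.428571; launch V₁=5·200/700=1.428571
k=0 src: V=1.4286
k=1 load: inc=1.428571, refl=1.428571·-0.777778=-1.1111; V=0.000000+1.428571+-1.111111=0.3175
k=2 src: inc=-1.111111, refl=-1.111111·0.428571=-0.4762; V=1.428571+-1.111111+-0.476190=-0.1587
k=3 load: inc=-0.476190, refl=-0.476190·-0.777778=0.3704; V=0.317460+-0.476190+0.370370=0.2116
k=4 src: inc=0.370370, refl=0.370370·0.428571=0.1587; V=-0.158730+0.370370+0.158730=0.3704
k=5 load: inc=0.158730, refl=0.158730·-0.777778=-0.1235; V=0.211640+0.158730+-0.123457=0.2469
k=6 src: inc=-0.123457, refl=-0.123457·0.428571=-0.0529; V=0.370370+-0.123457+-0.052910=0.1940
k=7 load: inc=-0.052910, refl=-0.052910·-0.777778=0.0412; V=0.246914+-0.052910+0.041152=0.2352
k=8 src: inc=0.041152, refl=0.041152·0.428571=0.0176; V=0.194004+0.041152+0.017637=0.2528
k=9 load: inc=0.017637, refl=0.017637·-0.777778=-0.0137; V=0.235156+0.017637+-0.013717=0.2391
k=10 src: inc=-0.013717, refl=-0.013717·0.428571=-0.0059; V=0.252792+-0.013717+-0.005879=0.2332

0 0 source 1.4286
1 4 load 0.3175
2 8 source -0.1587
3 12 load 0.2116
4 16 source 0.3704
5 20 load 0.2469
6 24 source 0.1940
7 28 load 0.2352
8 32 source 0.2528
9 36 load 0.2391
10 40 source 0.2332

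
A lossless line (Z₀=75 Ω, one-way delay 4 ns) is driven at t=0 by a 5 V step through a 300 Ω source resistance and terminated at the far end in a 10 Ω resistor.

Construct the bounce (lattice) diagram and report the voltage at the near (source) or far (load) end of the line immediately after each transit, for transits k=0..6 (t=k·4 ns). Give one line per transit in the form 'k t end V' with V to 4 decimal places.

Γ_L=-0.764706, Γ_S=0.600000; launch V₁=5·75/375=1.000000
k=0 src: V=1.0000
k=1 load: inc=1.000000, refl=1.000000·-0.764706=-0.7647; V=0.000000+1.000000+-0.764706=0.2353
k=2 src: inc=-0.764706, refl=-0.764706·0.600000=-0.4588; V=1.000000+-0.764706+-0.458824=-0.2235
k=3 load: inc=-0.458824, refl=-0.458824·-0.764706=0.3509; V=0.235294+-0.458824+0.350865=0.1273
k=4 src: inc=0.350865, refl=0.350865·0.600000=0.2105; V=-0.223529+0.350865+0.210519=0.3379
k=5 load: inc=0.210519, refl=0.210519·-0.764706=-0.1610; V=0.127336+0.210519+-0.160985=0.1769
k=6 src: inc=-0.160985, refl=-0.160985·0.600000=-0.0966; V=0.337855+-0.160985+-0.096591=0.0803

0 0 source 1.0000
1 4 load 0.2353
2 8 source -0.2235
3 12 load 0.1273
4 16 source 0.3379
5 20 load 0.1769
6 24 source 0.0803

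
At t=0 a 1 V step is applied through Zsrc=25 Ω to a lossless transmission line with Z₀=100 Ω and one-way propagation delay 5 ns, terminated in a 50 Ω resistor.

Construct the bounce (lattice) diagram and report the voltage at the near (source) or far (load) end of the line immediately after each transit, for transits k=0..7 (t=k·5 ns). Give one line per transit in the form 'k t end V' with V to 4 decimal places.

Γ_L=-0.333333, Γ_S=-0.600000; launch V₁=1·100/125=0.800000
k=0 src: V=0.8000
k=1 load: inc=0.800000, refl=0.800000·-0.333333=-0.2667; V=0.000000+0.800000+-0.266667=0.5333
k=2 src: inc=-0.266667, refl=-0.266667·-0.600000=0.1600; V=0.800000+-0.266667+0.160000=0.6933
k=3 load: inc=0.160000, refl=0.160000·-0.333333=-0.0533; V=0.533333+0.160000+-0.053333=0.6400
k=4 src: inc=-0.053333, refl=-0.053333·-0.600000=0.0320; V=0.693333+-0.053333+0.032000=0.6720
k=5 load: inc=0.032000, refl=0.032000·-0.333333=-0.0107; V=0.640000+0.032000+-0.010667=0.6613
k=6 src: inc=-0.010667, refl=-0.010667·-0.600000=0.0064; V=0.672000+-0.010667+0.006400=0.6677
k=7 load: inc=0.006400, refl=0.006400·-0.333333=-0.0021; V=0.661333+0.006400+-0.002133=0.6656

0 0 source 0.8000
1 5 load 0.5333
2 10 source 0.6933
3 15 load 0.6400
4 20 source 0.6720
5 25 load 0.6613
6 30 source 0.6677
7 35 load 0.6656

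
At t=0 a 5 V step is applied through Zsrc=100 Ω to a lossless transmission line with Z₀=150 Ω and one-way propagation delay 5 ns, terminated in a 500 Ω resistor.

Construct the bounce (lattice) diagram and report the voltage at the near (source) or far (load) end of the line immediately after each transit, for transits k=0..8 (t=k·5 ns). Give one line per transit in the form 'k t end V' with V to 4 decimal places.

Γ_L=0.538462, Γ_S=-0.200000; launch V₁=5·150/250=3.000000
k=0 src: V=3.0000
k=1 load: inc=3.000000, refl=3.000000·0.538462=1.6154; V=0.000000+3.000000+1.615385=4.6154
k=2 src: inc=1.615385, refl=1.615385·-0.200000=-0.3231; V=3.000000+1.615385+-0.323077=4.2923
k=3 load: inc=-0.323077, refl=-0.323077·0.538462=-0.1740; V=4.615385+-0.323077+-0.173964=4.1183
k=4 src: inc=-0.173964, refl=-0.173964·-0.200000=0.0348; V=4.292308+-0.173964+0.034793=4.1531
k=5 load: inc=0.034793, refl=0.034793·0.538462=0.0187; V=4.118343+0.034793+0.018735=4.1719
k=6 src: inc=0.018735, refl=0.018735·-0.200000=-0.0037; V=4.153136+0.018735+-0.003747=4.1681
k=7 load: inc=-0.003747, refl=-0.003747·0.538462=-0.0020; V=4.171871+-0.003747+-0.002018=4.1661
k=8 src: inc=-0.002018, refl=-0.002018·-0.200000=0.0004; V=4.168124+-0.002018+0.000404=4.1665

0 0 source 3.0000
1 5 load 4.6154
2 10 source 4.2923
3 15 load 4.1183
4 20 source 4.1531
5 25 load 4.1719
6 30 source 4.1681
7 35 load 4.1661
8 40 source 4.1665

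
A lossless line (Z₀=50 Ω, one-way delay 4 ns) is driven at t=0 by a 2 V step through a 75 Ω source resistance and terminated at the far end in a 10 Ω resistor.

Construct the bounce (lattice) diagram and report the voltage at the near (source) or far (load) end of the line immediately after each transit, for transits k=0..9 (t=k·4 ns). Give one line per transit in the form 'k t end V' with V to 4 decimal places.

0 0 source 0.8000
1 4 load 0.2667
2 8 source 0.1600
3 12 load 0.2311
4 16 source 0.2453
5 20 load 0.2359
6 24 source 0.2340
7 28 load 0.2352
8 32 source 0.2355
9 36 load 0.2353

Γ_L=-0.666667, Γ_S=0.200000; launch V₁=2·50/125=0.800000
k=0 src: V=0.8000
k=1 load: inc=0.800000, refl=0.800000·-0.666667=-0.5333; V=0.000000+0.800000+-0.533333=0.2667
k=2 src: inc=-0.533333, refl=-0.533333·0.200000=-0.1067; V=0.800000+-0.533333+-0.106667=0.1600
k=3 load: inc=-0.106667, refl=-0.106667·-0.666667=0.0711; V=0.266667+-0.106667+0.071111=0.2311
k=4 src: inc=0.071111, refl=0.071111·0.200000=0.0142; V=0.160000+0.071111+0.014222=0.2453
k=5 load: inc=0.014222, refl=0.014222·-0.666667=-0.0095; V=0.231111+0.014222+-0.009481=0.2359
k=6 src: inc=-0.009481, refl=-0.009481·0.200000=-0.0019; V=0.245333+-0.009481+-0.001896=0.2340
k=7 load: inc=-0.001896, refl=-0.001896·-0.666667=0.0013; V=0.235852+-0.001896+0.001264=0.2352
k=8 src: inc=0.001264, refl=0.001264·0.200000=0.0003; V=0.233956+0.001264+0.000253=0.2355
k=9 load: inc=0.000253, refl=0.000253·-0.666667=-0.0002; V=0.235220+0.000253+-0.000169=0.2353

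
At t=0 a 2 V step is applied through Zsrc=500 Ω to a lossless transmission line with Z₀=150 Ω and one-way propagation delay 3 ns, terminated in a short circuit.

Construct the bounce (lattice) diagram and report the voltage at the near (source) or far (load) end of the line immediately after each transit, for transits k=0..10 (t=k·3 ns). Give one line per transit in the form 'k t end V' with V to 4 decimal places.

Γ_L=-1.000000, Γ_S=0.538462; launch V₁=2·150/650=0.461538
k=0 src: V=0.4615
k=1 load: inc=0.461538, refl=0.461538·-1.000000=-0.4615; V=0.000000+0.461538+-0.461538=0.0000
k=2 src: inc=-0.461538, refl=-0.461538·0.538462=-0.2485; V=0.461538+-0.461538+-0.248521=-0.2485
k=3 load: inc=-0.248521, refl=-0.248521·-1.000000=0.2485; V=0.000000+-0.248521+0.248521=0.0000
k=4 src: inc=0.248521, refl=0.248521·0.538462=0.1338; V=-0.248521+0.248521+0.133819=0.1338
k=5 load: inc=0.133819, refl=0.133819·-1.000000=-0.1338; V=0.000000+0.133819+-0.133819=0.0000
k=6 src: inc=-0.133819, refl=-0.133819·0.538462=-0.0721; V=0.133819+-0.133819+-0.072056=-0.0721
k=7 load: inc=-0.072056, refl=-0.072056·-1.000000=0.0721; V=0.000000+-0.072056+0.072056=0.0000
k=8 src: inc=0.072056, refl=0.072056·0.538462=0.0388; V=-0.072056+0.072056+0.038800=0.0388
k=9 load: inc=0.038800, refl=0.038800·-1.000000=-0.0388; V=0.000000+0.038800+-0.038800=0.0000
k=10 src: inc=-0.038800, refl=-0.038800·0.538462=-0.0209; V=0.038800+-0.038800+-0.020892=-0.0209

0 0 source 0.4615
1 3 load 0.0000
2 6 source -0.2485
3 9 load 0.0000
4 12 source 0.1338
5 15 load 0.0000
6 18 source -0.0721
7 21 load 0.0000
8 24 source 0.0388
9 27 load 0.0000
10 30 source -0.0209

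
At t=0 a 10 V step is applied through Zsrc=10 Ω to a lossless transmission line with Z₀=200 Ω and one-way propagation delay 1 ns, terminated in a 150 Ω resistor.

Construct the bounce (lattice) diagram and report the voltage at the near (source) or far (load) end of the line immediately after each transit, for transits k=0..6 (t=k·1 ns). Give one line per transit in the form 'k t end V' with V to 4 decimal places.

0 0 source 9.5238
1 1 load 8.1633
2 2 source 9.3942
3 3 load 9.2184
4 4 source 9.3775
5 5 load 9.3548
6 6 source 9.3753

Γ_L=-0.142857, Γ_S=-0.904762; launch V₁=10·200/210=9.523810
k=0 src: V=9.5238
k=1 load: inc=9.523810, refl=9.523810·-0.142857=-1.3605; V=0.000000+9.523810+-1.360544=8.1633
k=2 src: inc=-1.360544, refl=-1.360544·-0.904762=1.2310; V=9.523810+-1.360544+1.230969=9.3942
k=3 load: inc=1.230969, refl=1.230969·-0.142857=-0.1759; V=8.163265+1.230969+-0.175853=9.2184
k=4 src: inc=-0.175853, refl=-0.175853·-0.904762=0.1591; V=9.394234+-0.175853+0.159105=9.3775
k=5 load: inc=0.159105, refl=0.159105·-0.142857=-0.0227; V=9.218381+0.159105+-0.022729=9.3548
k=6 src: inc=-0.022729, refl=-0.022729·-0.904762=0.0206; V=9.377486+-0.022729+0.020565=9.3753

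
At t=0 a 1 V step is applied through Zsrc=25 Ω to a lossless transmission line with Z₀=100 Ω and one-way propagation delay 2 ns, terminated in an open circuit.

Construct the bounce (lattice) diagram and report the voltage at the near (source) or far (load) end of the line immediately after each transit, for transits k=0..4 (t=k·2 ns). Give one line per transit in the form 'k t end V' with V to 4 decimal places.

0 0 source 0.8000
1 2 load 1.6000
2 4 source 1.1200
3 6 load 0.6400
4 8 source 0.9280

Γ_L=1.000000, Γ_S=-0.600000; launch V₁=1·100/125=0.800000
k=0 src: V=0.8000
k=1 load: inc=0.800000, refl=0.800000·1.000000=0.8000; V=0.000000+0.800000+0.800000=1.6000
k=2 src: inc=0.800000, refl=0.800000·-0.600000=-0.4800; V=0.800000+0.800000+-0.480000=1.1200
k=3 load: inc=-0.480000, refl=-0.480000·1.000000=-0.4800; V=1.600000+-0.480000+-0.480000=0.6400
k=4 src: inc=-0.480000, refl=-0.480000·-0.600000=0.2880; V=1.120000+-0.480000+0.288000=0.9280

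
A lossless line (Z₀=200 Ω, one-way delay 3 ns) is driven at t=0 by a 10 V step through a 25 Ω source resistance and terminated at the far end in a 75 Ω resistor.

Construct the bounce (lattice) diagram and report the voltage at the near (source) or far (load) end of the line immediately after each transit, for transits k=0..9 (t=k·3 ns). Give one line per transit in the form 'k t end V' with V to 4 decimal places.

Γ_L=-0.454545, Γ_S=-0.777778; launch V₁=10·200/225=8.888889
k=0 src: V=8.8889
k=1 load: inc=8.888889, refl=8.888889·-0.454545=-4.0404; V=0.000000+8.888889+-4.040404=4.8485
k=2 src: inc=-4.040404, refl=-4.040404·-0.777778=3.1425; V=8.888889+-4.040404+3.142536=7.9910
k=3 load: inc=3.142536, refl=3.142536·-0.454545=-1.4284; V=4.848485+3.142536+-1.428426=6.5626
k=4 src: inc=-1.428426, refl=-1.428426·-0.777778=1.1110; V=7.991021+-1.428426+1.110998=7.6736
k=5 load: inc=1.110998, refl=1.110998·-0.454545=-0.5050; V=6.562596+1.110998+-0.504999=7.1686
k=6 src: inc=-0.504999, refl=-0.504999·-0.777778=0.3928; V=7.673593+-0.504999+0.392777=7.5614
k=7 load: inc=0.392777, refl=0.392777·-0.454545=-0.1785; V=7.168594+0.392777+-0.178535=7.3828
k=8 src: inc=-0.178535, refl=-0.178535·-0.777778=0.1389; V=7.561371+-0.178535+0.138861=7.5217
k=9 load: inc=0.138861, refl=0.138861·-0.454545=-0.0631; V=7.382836+0.138861+-0.063118=7.4586

0 0 source 8.8889
1 3 load 4.8485
2 6 source 7.9910
3 9 load 6.5626
4 12 source 7.6736
5 15 load 7.1686
6 18 source 7.5614
7 21 load 7.3828
8 24 source 7.5217
9 27 load 7.4586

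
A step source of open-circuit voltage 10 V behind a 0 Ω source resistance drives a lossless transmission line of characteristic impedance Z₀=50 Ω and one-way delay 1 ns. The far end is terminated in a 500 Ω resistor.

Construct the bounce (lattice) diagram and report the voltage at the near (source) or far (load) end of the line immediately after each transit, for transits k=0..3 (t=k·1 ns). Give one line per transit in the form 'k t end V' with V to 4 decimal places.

0 0 source 10.0000
1 1 load 18.1818
2 2 source 10.0000
3 3 load 3.3058

Γ_L=0.818182, Γ_S=-1.000000; launch V₁=10·50/50=10.000000
k=0 src: V=10.0000
k=1 load: inc=10.000000, refl=10.000000·0.818182=8.1818; V=0.000000+10.000000+8.181818=18.1818
k=2 src: inc=8.181818, refl=8.181818·-1.000000=-8.1818; V=10.000000+8.181818+-8.181818=10.0000
k=3 load: inc=-8.181818, refl=-8.181818·0.818182=-6.6942; V=18.181818+-8.181818+-6.694215=3.3058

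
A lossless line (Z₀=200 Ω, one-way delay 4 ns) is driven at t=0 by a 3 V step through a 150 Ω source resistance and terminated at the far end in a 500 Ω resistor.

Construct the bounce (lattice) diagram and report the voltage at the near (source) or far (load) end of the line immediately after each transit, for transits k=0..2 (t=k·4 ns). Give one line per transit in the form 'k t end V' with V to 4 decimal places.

0 0 source 1.7143
1 4 load 2.4490
2 8 source 2.3440

Γ_L=0.428571, Γ_S=-0.142857; launch V₁=3·200/350=1.714286
k=0 src: V=1.7143
k=1 load: inc=1.714286, refl=1.714286·0.428571=0.7347; V=0.000000+1.714286+0.734694=2.4490
k=2 src: inc=0.734694, refl=0.734694·-0.142857=-0.1050; V=1.714286+0.734694+-0.104956=2.3440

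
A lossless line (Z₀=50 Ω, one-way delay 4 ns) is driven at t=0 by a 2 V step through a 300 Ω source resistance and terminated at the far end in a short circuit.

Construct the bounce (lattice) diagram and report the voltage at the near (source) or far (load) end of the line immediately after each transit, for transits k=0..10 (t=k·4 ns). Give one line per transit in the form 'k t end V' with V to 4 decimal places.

0 0 source 0.2857
1 4 load 0.0000
2 8 source -0.2041
3 12 load 0.0000
4 16 source 0.1458
5 20 load 0.0000
6 24 source -0.1041
7 28 load 0.0000
8 32 source 0.0744
9 36 load 0.0000
10 40 source -0.0531

Γ_L=-1.000000, Γ_S=0.714286; launch V₁=2·50/350=0.285714
k=0 src: V=0.2857
k=1 load: inc=0.285714, refl=0.285714·-1.000000=-0.2857; V=0.000000+0.285714+-0.285714=0.0000
k=2 src: inc=-0.285714, refl=-0.285714·0.714286=-0.2041; V=0.285714+-0.285714+-0.204082=-0.2041
k=3 load: inc=-0.204082, refl=-0.204082·-1.000000=0.2041; V=0.000000+-0.204082+0.204082=0.0000
k=4 src: inc=0.204082, refl=0.204082·0.714286=0.1458; V=-0.204082+0.204082+0.145773=0.1458
k=5 load: inc=0.145773, refl=0.145773·-1.000000=-0.1458; V=0.000000+0.145773+-0.145773=0.0000
k=6 src: inc=-0.145773, refl=-0.145773·0.714286=-0.1041; V=0.145773+-0.145773+-0.104123=-0.1041
k=7 load: inc=-0.104123, refl=-0.104123·-1.000000=0.1041; V=0.000000+-0.104123+0.104123=0.0000
k=8 src: inc=0.104123, refl=0.104123·0.714286=0.0744; V=-0.104123+0.104123+0.074374=0.0744
k=9 load: inc=0.074374, refl=0.074374·-1.000000=-0.0744; V=0.000000+0.074374+-0.074374=0.0000
k=10 src: inc=-0.074374, refl=-0.074374·0.714286=-0.0531; V=0.074374+-0.074374+-0.053124=-0.0531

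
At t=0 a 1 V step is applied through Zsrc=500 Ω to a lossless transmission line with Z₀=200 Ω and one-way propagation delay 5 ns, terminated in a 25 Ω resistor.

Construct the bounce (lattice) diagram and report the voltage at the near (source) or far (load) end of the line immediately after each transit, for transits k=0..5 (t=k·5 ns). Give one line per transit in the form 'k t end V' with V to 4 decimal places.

0 0 source 0.2857
1 5 load 0.0635
2 10 source -0.0317
3 15 load 0.0423
4 20 source 0.0741
5 25 load 0.0494

Γ_L=-0.777778, Γ_S=0.428571; launch V₁=1·200/700=0.285714
k=0 src: V=0.2857
k=1 load: inc=0.285714, refl=0.285714·-0.777778=-0.2222; V=0.000000+0.285714+-0.222222=0.0635
k=2 src: inc=-0.222222, refl=-0.222222·0.428571=-0.0952; V=0.285714+-0.222222+-0.095238=-0.0317
k=3 load: inc=-0.095238, refl=-0.095238·-0.777778=0.0741; V=0.063492+-0.095238+0.074074=0.0423
k=4 src: inc=0.074074, refl=0.074074·0.428571=0.0317; V=-0.031746+0.074074+0.031746=0.0741
k=5 load: inc=0.031746, refl=0.031746·-0.777778=-0.0247; V=0.042328+0.031746+-0.024691=0.0494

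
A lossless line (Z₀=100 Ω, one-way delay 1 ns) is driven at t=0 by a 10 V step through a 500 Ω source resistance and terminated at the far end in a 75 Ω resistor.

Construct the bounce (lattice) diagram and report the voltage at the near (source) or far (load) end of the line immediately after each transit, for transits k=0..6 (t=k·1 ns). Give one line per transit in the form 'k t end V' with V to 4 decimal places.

0 0 source 1.6667
1 1 load 1.4286
2 2 source 1.2698
3 3 load 1.2925
4 4 source 1.3076
5 5 load 1.3055
6 6 source 1.3040

Γ_L=-0.142857, Γ_S=0.666667; launch V₁=10·100/600=1.666667
k=0 src: V=1.6667
k=1 load: inc=1.666667, refl=1.666667·-0.142857=-0.2381; V=0.000000+1.666667+-0.238095=1.4286
k=2 src: inc=-0.238095, refl=-0.238095·0.666667=-0.1587; V=1.666667+-0.238095+-0.158730=1.2698
k=3 load: inc=-0.158730, refl=-0.158730·-0.142857=0.0227; V=1.428571+-0.158730+0.022676=1.2925
k=4 src: inc=0.022676, refl=0.022676·0.666667=0.0151; V=1.269841+0.022676+0.015117=1.3076
k=5 load: inc=0.015117, refl=0.015117·-0.142857=-0.0022; V=1.292517+0.015117+-0.002160=1.3055
k=6 src: inc=-0.002160, refl=-0.002160·0.666667=-0.0014; V=1.307634+-0.002160+-0.001440=1.3040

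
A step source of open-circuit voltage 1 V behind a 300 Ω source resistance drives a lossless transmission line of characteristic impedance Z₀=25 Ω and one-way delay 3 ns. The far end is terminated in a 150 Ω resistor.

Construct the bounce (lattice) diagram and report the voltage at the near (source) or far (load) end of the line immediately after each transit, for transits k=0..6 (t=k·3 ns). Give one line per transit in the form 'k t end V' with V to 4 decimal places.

0 0 source 0.0769
1 3 load 0.1319
2 6 source 0.1784
3 9 load 0.2116
4 12 source 0.2397
5 15 load 0.2597
6 18 source 0.2767

Γ_L=0.714286, Γ_S=0.846154; launch V₁=1·25/325=0.076923
k=0 src: V=0.0769
k=1 load: inc=0.076923, refl=0.076923·0.714286=0.0549; V=0.000000+0.076923+0.054945=0.1319
k=2 src: inc=0.054945, refl=0.054945·0.846154=0.0465; V=0.076923+0.054945+0.046492=0.1784
k=3 load: inc=0.046492, refl=0.046492·0.714286=0.0332; V=0.131868+0.046492+0.033209=0.2116
k=4 src: inc=0.033209, refl=0.033209·0.846154=0.0281; V=0.178360+0.033209+0.028100=0.2397
k=5 load: inc=0.028100, refl=0.028100·0.714286=0.0201; V=0.211569+0.028100+0.020071=0.2597
k=6 src: inc=0.020071, refl=0.020071·0.846154=0.0170; V=0.239668+0.020071+0.016983=0.2767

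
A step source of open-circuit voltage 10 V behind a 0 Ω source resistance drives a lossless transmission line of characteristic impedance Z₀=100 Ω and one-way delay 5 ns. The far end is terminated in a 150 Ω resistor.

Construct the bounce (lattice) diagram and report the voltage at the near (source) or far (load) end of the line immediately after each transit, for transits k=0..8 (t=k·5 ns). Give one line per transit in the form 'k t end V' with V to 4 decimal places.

0 0 source 10.0000
1 5 load 12.0000
2 10 source 10.0000
3 15 load 9.6000
4 20 source 10.0000
5 25 load 10.0800
6 30 source 10.0000
7 35 load 9.9840
8 40 source 10.0000

Γ_L=0.200000, Γ_S=-1.000000; launch V₁=10·100/100=10.000000
k=0 src: V=10.0000
k=1 load: inc=10.000000, refl=10.000000·0.200000=2.0000; V=0.000000+10.000000+2.000000=12.0000
k=2 src: inc=2.000000, refl=2.000000·-1.000000=-2.0000; V=10.000000+2.000000+-2.000000=10.0000
k=3 load: inc=-2.000000, refl=-2.000000·0.200000=-0.4000; V=12.000000+-2.000000+-0.400000=9.6000
k=4 src: inc=-0.400000, refl=-0.400000·-1.000000=0.4000; V=10.000000+-0.400000+0.400000=10.0000
k=5 load: inc=0.400000, refl=0.400000·0.200000=0.0800; V=9.600000+0.400000+0.080000=10.0800
k=6 src: inc=0.080000, refl=0.080000·-1.000000=-0.0800; V=10.000000+0.080000+-0.080000=10.0000
k=7 load: inc=-0.080000, refl=-0.080000·0.200000=-0.0160; V=10.080000+-0.080000+-0.016000=9.9840
k=8 src: inc=-0.016000, refl=-0.016000·-1.000000=0.0160; V=10.000000+-0.016000+0.016000=10.0000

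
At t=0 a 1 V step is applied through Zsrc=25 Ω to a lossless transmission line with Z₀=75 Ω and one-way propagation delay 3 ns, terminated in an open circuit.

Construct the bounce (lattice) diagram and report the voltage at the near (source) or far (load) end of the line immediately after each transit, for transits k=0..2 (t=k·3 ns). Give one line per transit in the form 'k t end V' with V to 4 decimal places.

0 0 source 0.7500
1 3 load 1.5000
2 6 source 1.1250

Γ_L=1.000000, Γ_S=-0.500000; launch V₁=1·75/100=0.750000
k=0 src: V=0.7500
k=1 load: inc=0.750000, refl=0.750000·1.000000=0.7500; V=0.000000+0.750000+0.750000=1.5000
k=2 src: inc=0.750000, refl=0.750000·-0.500000=-0.3750; V=0.750000+0.750000+-0.375000=1.1250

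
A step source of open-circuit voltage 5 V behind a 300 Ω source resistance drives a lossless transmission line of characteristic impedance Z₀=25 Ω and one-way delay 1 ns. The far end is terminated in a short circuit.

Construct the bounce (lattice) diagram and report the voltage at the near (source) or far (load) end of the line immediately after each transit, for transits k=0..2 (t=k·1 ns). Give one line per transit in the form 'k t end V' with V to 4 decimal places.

0 0 source 0.3846
1 1 load 0.0000
2 2 source -0.3254

Γ_L=-1.000000, Γ_S=0.846154; launch V₁=5·25/325=0.384615
k=0 src: V=0.3846
k=1 load: inc=0.384615, refl=0.384615·-1.000000=-0.3846; V=0.000000+0.384615+-0.384615=0.0000
k=2 src: inc=-0.384615, refl=-0.384615·0.846154=-0.3254; V=0.384615+-0.384615+-0.325444=-0.3254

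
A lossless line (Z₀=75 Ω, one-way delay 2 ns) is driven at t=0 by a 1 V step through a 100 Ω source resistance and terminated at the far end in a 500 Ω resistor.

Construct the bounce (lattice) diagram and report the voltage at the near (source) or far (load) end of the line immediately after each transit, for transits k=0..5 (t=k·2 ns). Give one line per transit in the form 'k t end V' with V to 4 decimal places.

0 0 source 0.4286
1 2 load 0.7453
2 4 source 0.7906
3 6 load 0.8240
4 8 source 0.8288
5 10 load 0.8324

Γ_L=0.739130, Γ_S=0.142857; launch V₁=1·75/175=0.428571
k=0 src: V=0.4286
k=1 load: inc=0.428571, refl=0.428571·0.739130=0.3168; V=0.000000+0.428571+0.316770=0.7453
k=2 src: inc=0.316770, refl=0.316770·0.142857=0.0453; V=0.428571+0.316770+0.045253=0.7906
k=3 load: inc=0.045253, refl=0.045253·0.739130=0.0334; V=0.745342+0.045253+0.033448=0.8240
k=4 src: inc=0.033448, refl=0.033448·0.142857=0.0048; V=0.790594+0.033448+0.004778=0.8288
k=5 load: inc=0.004778, refl=0.004778·0.739130=0.0035; V=0.824042+0.004778+0.003532=0.8324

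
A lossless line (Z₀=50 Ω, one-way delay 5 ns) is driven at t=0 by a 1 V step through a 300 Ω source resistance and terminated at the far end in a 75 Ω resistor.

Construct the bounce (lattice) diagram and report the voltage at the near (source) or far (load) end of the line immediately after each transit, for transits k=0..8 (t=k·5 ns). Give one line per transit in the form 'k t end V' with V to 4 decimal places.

0 0 source 0.1429
1 5 load 0.1714
2 10 source 0.1918
3 15 load 0.1959
4 20 source 0.1988
5 25 load 0.1994
6 30 source 0.1998
7 35 load 0.1999
8 40 source 0.2000

Γ_L=0.200000, Γ_S=0.714286; launch V₁=1·50/350=0.142857
k=0 src: V=0.1429
k=1 load: inc=0.142857, refl=0.142857·0.200000=0.0286; V=0.000000+0.142857+0.028571=0.1714
k=2 src: inc=0.028571, refl=0.028571·0.714286=0.0204; V=0.142857+0.028571+0.020408=0.1918
k=3 load: inc=0.020408, refl=0.020408·0.200000=0.0041; V=0.171429+0.020408+0.004082=0.1959
k=4 src: inc=0.004082, refl=0.004082·0.714286=0.0029; V=0.191837+0.004082+0.002915=0.1988
k=5 load: inc=0.002915, refl=0.002915·0.200000=0.0006; V=0.195918+0.002915+0.000583=0.1994
k=6 src: inc=0.000583, refl=0.000583·0.714286=0.0004; V=0.198834+0.000583+0.000416=0.1998
k=7 load: inc=0.000416, refl=0.000416·0.200000=0.0001; V=0.199417+0.000416+0.000083=0.1999
k=8 src: inc=0.000083, refl=0.000083·0.714286=0.0001; V=0.199833+0.000083+0.000059=0.2000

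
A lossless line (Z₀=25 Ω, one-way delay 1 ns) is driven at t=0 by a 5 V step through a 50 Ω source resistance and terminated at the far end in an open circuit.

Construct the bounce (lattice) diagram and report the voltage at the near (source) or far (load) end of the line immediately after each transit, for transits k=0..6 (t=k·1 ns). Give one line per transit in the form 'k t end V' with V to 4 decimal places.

Γ_L=1.000000, Γ_S=0.333333; launch V₁=5·25/75=1.666667
k=0 src: V=1.6667
k=1 load: inc=1.666667, refl=1.666667·1.000000=1.6667; V=0.000000+1.666667+1.666667=3.3333
k=2 src: inc=1.666667, refl=1.666667·0.333333=0.5556; V=1.666667+1.666667+0.555556=3.8889
k=3 load: inc=0.555556, refl=0.555556·1.000000=0.5556; V=3.333333+0.555556+0.555556=4.4444
k=4 src: inc=0.555556, refl=0.555556·0.333333=0.1852; V=3.888889+0.555556+0.185185=4.6296
k=5 load: inc=0.185185, refl=0.185185·1.000000=0.1852; V=4.444444+0.185185+0.185185=4.8148
k=6 src: inc=0.185185, refl=0.185185·0.333333=0.0617; V=4.629630+0.185185+0.061728=4.8765

0 0 source 1.6667
1 1 load 3.3333
2 2 source 3.8889
3 3 load 4.4444
4 4 source 4.6296
5 5 load 4.8148
6 6 source 4.8765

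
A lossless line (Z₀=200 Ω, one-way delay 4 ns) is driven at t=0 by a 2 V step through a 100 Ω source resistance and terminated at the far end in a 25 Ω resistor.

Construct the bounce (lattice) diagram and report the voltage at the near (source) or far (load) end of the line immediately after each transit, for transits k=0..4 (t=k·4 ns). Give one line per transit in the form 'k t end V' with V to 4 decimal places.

0 0 source 1.3333
1 4 load 0.2963
2 8 source 0.6420
3 12 load 0.3731
4 16 source 0.4627

Γ_L=-0.777778, Γ_S=-0.333333; launch V₁=2·200/300=1.333333
k=0 src: V=1.3333
k=1 load: inc=1.333333, refl=1.333333·-0.777778=-1.0370; V=0.000000+1.333333+-1.037037=0.2963
k=2 src: inc=-1.037037, refl=-1.037037·-0.333333=0.3457; V=1.333333+-1.037037+0.345679=0.6420
k=3 load: inc=0.345679, refl=0.345679·-0.777778=-0.2689; V=0.296296+0.345679+-0.268861=0.3731
k=4 src: inc=-0.268861, refl=-0.268861·-0.333333=0.0896; V=0.641975+-0.268861+0.089620=0.4627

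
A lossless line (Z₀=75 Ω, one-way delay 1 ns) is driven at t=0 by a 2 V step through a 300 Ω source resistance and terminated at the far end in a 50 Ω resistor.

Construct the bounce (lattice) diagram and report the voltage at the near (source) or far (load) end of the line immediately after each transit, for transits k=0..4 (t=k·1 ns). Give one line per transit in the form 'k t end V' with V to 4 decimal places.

Γ_L=-0.200000, Γ_S=0.600000; launch V₁=2·75/375=0.400000
k=0 src: V=0.4000
k=1 load: inc=0.400000, refl=0.400000·-0.200000=-0.0800; V=0.000000+0.400000+-0.080000=0.3200
k=2 src: inc=-0.080000, refl=-0.080000·0.600000=-0.0480; V=0.400000+-0.080000+-0.048000=0.2720
k=3 load: inc=-0.048000, refl=-0.048000·-0.200000=0.0096; V=0.320000+-0.048000+0.009600=0.2816
k=4 src: inc=0.009600, refl=0.009600·0.600000=0.0058; V=0.272000+0.009600+0.005760=0.2874

0 0 source 0.4000
1 1 load 0.3200
2 2 source 0.2720
3 3 load 0.2816
4 4 source 0.2874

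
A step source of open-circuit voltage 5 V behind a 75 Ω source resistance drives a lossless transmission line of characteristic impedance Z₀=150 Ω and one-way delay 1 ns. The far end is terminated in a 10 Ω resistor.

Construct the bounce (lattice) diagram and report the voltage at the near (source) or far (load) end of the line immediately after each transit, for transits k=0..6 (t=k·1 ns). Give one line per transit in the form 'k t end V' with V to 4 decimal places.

Γ_L=-0.875000, Γ_S=-0.333333; launch V₁=5·150/225=3.333333
k=0 src: V=3.3333
k=1 load: inc=3.333333, refl=3.333333·-0.875000=-2.9167; V=0.000000+3.333333+-2.916667=0.4167
k=2 src: inc=-2.916667, refl=-2.916667·-0.333333=0.9722; V=3.333333+-2.916667+0.972222=1.3889
k=3 load: inc=0.972222, refl=0.972222·-0.875000=-0.8507; V=0.416667+0.972222+-0.850694=0.5382
k=4 src: inc=-0.850694, refl=-0.850694·-0.333333=0.2836; V=1.388889+-0.850694+0.283565=0.8218
k=5 load: inc=0.283565, refl=0.283565·-0.875000=-0.2481; V=0.538194+0.283565+-0.248119=0.5736
k=6 src: inc=-0.248119, refl=-0.248119·-0.333333=0.0827; V=0.821759+-0.248119+0.082706=0.6563

0 0 source 3.3333
1 1 load 0.4167
2 2 source 1.3889
3 3 load 0.5382
4 4 source 0.8218
5 5 load 0.5736
6 6 source 0.6563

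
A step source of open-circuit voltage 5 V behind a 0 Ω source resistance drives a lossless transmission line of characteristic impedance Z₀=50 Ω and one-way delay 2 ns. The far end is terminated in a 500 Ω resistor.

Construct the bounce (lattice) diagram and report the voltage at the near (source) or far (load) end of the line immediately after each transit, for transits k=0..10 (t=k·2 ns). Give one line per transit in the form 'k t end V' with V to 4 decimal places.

Γ_L=0.818182, Γ_S=-1.000000; launch V₁=5·50/50=5.000000
k=0 src: V=5.0000
k=1 load: inc=5.000000, refl=5.000000·0.818182=4.0909; V=0.000000+5.000000+4.090909=9.0909
k=2 src: inc=4.090909, refl=4.090909·-1.000000=-4.0909; V=5.000000+4.090909+-4.090909=5.0000
k=3 load: inc=-4.090909, refl=-4.090909·0.818182=-3.3471; V=9.090909+-4.090909+-3.347107=1.6529
k=4 src: inc=-3.347107, refl=-3.347107·-1.000000=3.3471; V=5.000000+-3.347107+3.347107=5.0000
k=5 load: inc=3.347107, refl=3.347107·0.818182=2.7385; V=1.652893+3.347107+2.738542=7.7385
k=6 src: inc=2.738542, refl=2.738542·-1.000000=-2.7385; V=5.000000+2.738542+-2.738542=5.0000
k=7 load: inc=-2.738542, refl=-2.738542·0.818182=-2.2406; V=7.738542+-2.738542+-2.240626=2.7594
k=8 src: inc=-2.240626, refl=-2.240626·-1.000000=2.2406; V=5.000000+-2.240626+2.240626=5.0000
k=9 load: inc=2.240626, refl=2.240626·0.818182=1.8332; V=2.759374+2.240626+1.833239=6.8332
k=10 src: inc=1.833239, refl=1.833239·-1.000000=-1.8332; V=5.000000+1.833239+-1.833239=5.0000

0 0 source 5.0000
1 2 load 9.0909
2 4 source 5.0000
3 6 load 1.6529
4 8 source 5.0000
5 10 load 7.7385
6 12 source 5.0000
7 14 load 2.7594
8 16 source 5.0000
9 18 load 6.8332
10 20 source 5.0000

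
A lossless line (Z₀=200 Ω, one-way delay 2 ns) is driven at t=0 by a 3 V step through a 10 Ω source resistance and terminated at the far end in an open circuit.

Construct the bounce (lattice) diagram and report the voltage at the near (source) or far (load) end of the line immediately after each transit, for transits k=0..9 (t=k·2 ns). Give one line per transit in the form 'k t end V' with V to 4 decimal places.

Γ_L=1.000000, Γ_S=-0.904762; launch V₁=3·200/210=2.857143
k=0 src: V=2.8571
k=1 load: inc=2.857143, refl=2.857143·1.000000=2.8571; V=0.000000+2.857143+2.857143=5.7143
k=2 src: inc=2.857143, refl=2.857143·-0.904762=-2.5850; V=2.857143+2.857143+-2.585034=3.1293
k=3 load: inc=-2.585034, refl=-2.585034·1.000000=-2.5850; V=5.714286+-2.585034+-2.585034=0.5442
k=4 src: inc=-2.585034, refl=-2.585034·-0.904762=2.3388; V=3.129252+-2.585034+2.338840=2.8831
k=5 load: inc=2.338840, refl=2.338840·1.000000=2.3388; V=0.544218+2.338840+2.338840=5.2219
k=6 src: inc=2.338840, refl=2.338840·-0.904762=-2.1161; V=2.883058+2.338840+-2.116094=3.1058
k=7 load: inc=-2.116094, refl=-2.116094·1.000000=-2.1161; V=5.221898+-2.116094+-2.116094=0.9897
k=8 src: inc=-2.116094, refl=-2.116094·-0.904762=1.9146; V=3.105805+-2.116094+1.914561=2.9043
k=9 load: inc=1.914561, refl=1.914561·1.000000=1.9146; V=0.989711+1.914561+1.914561=4.8188

0 0 source 2.8571
1 2 load 5.7143
2 4 source 3.1293
3 6 load 0.5442
4 8 source 2.8831
5 10 load 5.2219
6 12 source 3.1058
7 14 load 0.9897
8 16 source 2.9043
9 18 load 4.8188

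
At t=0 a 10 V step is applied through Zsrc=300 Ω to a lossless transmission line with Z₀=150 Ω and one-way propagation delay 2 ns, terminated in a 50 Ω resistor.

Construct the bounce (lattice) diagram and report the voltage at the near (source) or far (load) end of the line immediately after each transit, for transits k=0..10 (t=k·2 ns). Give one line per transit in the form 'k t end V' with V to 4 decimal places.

Γ_L=-0.500000, Γ_S=0.333333; launch V₁=10·150/450=3.333333
k=0 src: V=3.3333
k=1 load: inc=3.333333, refl=3.333333·-0.500000=-1.6667; V=0.000000+3.333333+-1.666667=1.6667
k=2 src: inc=-1.666667, refl=-1.666667·0.333333=-0.5556; V=3.333333+-1.666667+-0.555556=1.1111
k=3 load: inc=-0.555556, refl=-0.555556·-0.500000=0.2778; V=1.666667+-0.555556+0.277778=1.3889
k=4 src: inc=0.277778, refl=0.277778·0.333333=0.0926; V=1.111111+0.277778+0.092593=1.4815
k=5 load: inc=0.092593, refl=0.092593·-0.500000=-0.0463; V=1.388889+0.092593+-0.046296=1.4352
k=6 src: inc=-0.046296, refl=-0.046296·0.333333=-0.0154; V=1.481481+-0.046296+-0.015432=1.4198
k=7 load: inc=-0.015432, refl=-0.015432·-0.500000=0.0077; V=1.435185+-0.015432+0.007716=1.4275
k=8 src: inc=0.007716, refl=0.007716·0.333333=0.0026; V=1.419753+0.007716+0.002572=1.4300
k=9 load: inc=0.002572, refl=0.002572·-0.500000=-0.0013; V=1.427469+0.002572+-0.001286=1.4288
k=10 src: inc=-0.001286, refl=-0.001286·0.333333=-0.0004; V=1.430041+-0.001286+-0.000429=1.4283

0 0 source 3.3333
1 2 load 1.6667
2 4 source 1.1111
3 6 load 1.3889
4 8 source 1.4815
5 10 load 1.4352
6 12 source 1.4198
7 14 load 1.4275
8 16 source 1.4300
9 18 load 1.4288
10 20 source 1.4283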